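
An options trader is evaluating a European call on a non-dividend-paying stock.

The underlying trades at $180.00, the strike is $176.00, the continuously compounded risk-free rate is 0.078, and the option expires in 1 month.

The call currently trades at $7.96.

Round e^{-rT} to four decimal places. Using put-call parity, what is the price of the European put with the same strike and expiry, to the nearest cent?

$2.82

exp(−rT) = exp(−0.078·0.08333) = 0.9935
Put-call parity: C − P = S − K·e^(−rT) = 180 − 176·0.9935 = 180 − 174.8560 = 5.1440
P = C − (C − P) = 7.96 − (5.1440) = 2.8160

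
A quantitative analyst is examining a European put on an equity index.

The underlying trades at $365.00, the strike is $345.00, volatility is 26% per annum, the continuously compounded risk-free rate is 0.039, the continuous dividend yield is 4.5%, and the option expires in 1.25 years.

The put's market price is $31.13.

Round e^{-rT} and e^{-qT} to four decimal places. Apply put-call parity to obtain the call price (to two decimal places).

$47.59

e^(−qT) = e^(−0.045·1.25) = 0.9453;  e^(−rT) = e^(−0.039·1.25) = 0.9524
Put-call parity: C − P = S·e^(−qT) − K·e^(−rT) = 365·0.9453 − 345·0.9524 = 345.0345 − 328.5780 = 16.4565
C = P + (C − P) = 31.13 + (16.4565) = 47.5865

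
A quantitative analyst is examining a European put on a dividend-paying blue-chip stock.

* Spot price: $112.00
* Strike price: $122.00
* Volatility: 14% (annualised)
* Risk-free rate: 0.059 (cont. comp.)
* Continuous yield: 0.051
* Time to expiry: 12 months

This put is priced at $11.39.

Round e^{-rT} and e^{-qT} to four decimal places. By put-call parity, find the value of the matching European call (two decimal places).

$2.81

exp(−qT) = exp(−0.051·1) = 0.9503;  exp(−rT) = exp(−0.059·1) = 0.9427
Put-call parity: C − P = S·e^(−qT) − K·e^(−rT) = 112·0.9503 − 122·0.9427 = 106.4336 − 115.0094 = -8.5758
C = P + (C − P) = 11.39 + (-8.5758) = 2.8142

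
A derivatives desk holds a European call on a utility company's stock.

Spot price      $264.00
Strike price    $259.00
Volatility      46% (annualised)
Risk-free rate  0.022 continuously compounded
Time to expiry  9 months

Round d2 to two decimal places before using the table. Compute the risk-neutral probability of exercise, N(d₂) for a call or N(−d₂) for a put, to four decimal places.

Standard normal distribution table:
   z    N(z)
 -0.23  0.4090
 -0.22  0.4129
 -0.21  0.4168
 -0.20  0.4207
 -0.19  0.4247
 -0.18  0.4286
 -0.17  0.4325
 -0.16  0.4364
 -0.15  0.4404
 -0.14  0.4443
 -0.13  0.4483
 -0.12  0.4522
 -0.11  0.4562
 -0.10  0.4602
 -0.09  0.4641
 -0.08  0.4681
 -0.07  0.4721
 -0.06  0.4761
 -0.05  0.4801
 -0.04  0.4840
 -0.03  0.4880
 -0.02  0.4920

σ√T = 0.46·√0.75 = 0.3984
d₁ = [ln(264/259) + (0.022 + 0.46²/2)·0.75] / 0.3984 = [0.0191 + 0.0958] / 0.3984 = 0.2886 ⇒ 0.29
d₂ = d₁ − σ√T = 0.2886 − 0.3984 = -0.1098 ⇒ -0.11
Risk-neutral Pr[S_T > K] = N(d₂) = N(-0.11) = 0.4562

0.4562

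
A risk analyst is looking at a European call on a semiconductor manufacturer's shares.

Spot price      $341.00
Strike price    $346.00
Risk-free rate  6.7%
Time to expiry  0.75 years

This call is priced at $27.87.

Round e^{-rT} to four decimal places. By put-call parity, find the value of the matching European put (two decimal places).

$15.92

exp(−rT) = exp(−0.067·0.75) = 0.9510
Put-call parity: C − P = S − K·e^(−rT) = 341 − 346·0.9510 = 341 − 329.0460 = 11.9540
P = C − (C − P) = 27.87 − (11.9540) = 15.9160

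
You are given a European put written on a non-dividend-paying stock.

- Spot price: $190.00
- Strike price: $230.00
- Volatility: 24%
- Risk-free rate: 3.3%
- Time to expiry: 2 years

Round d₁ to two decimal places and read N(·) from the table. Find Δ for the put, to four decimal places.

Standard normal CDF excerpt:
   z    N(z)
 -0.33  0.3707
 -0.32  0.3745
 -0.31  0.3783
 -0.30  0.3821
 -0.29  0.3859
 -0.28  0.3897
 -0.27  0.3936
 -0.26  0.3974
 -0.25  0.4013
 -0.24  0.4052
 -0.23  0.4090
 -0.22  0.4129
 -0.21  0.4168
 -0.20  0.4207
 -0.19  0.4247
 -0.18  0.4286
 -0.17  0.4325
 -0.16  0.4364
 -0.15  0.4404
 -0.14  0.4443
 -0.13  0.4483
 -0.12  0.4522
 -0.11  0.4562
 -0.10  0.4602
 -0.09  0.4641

-0.5793

σ√T = 0.24·√2 = 0.3394
d₁ = [ln(190/230) + (0.033 + ½·0.24²)·2] / (σ√T) = (-0.1911 + 0.1236) / 0.3394 = -0.1987 which rounds to -0.20
N(d₁) = N(-0.20) = 0.4207
Δ_put = N(d₁) − 1 = 0.4207 − 1 = -0.5793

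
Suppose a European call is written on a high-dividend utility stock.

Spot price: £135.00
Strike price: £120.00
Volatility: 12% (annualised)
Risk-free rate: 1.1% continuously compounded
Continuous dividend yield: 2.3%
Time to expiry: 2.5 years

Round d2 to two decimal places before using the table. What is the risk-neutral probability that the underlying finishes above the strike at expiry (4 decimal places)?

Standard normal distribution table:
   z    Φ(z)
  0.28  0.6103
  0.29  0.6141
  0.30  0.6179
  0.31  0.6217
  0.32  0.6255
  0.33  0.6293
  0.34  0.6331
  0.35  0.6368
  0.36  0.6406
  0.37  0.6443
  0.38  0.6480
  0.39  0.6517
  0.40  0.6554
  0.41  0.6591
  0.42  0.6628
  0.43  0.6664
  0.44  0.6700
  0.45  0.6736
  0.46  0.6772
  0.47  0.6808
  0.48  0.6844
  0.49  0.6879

0.6443

T = 2.5;  σ√T = 0.1897
d₁ = [ln(135/120) + (0.011 − 0.023 + ½·0.12²)·2.5] / (σ√T) = (0.1178 − 0.0120) / 0.1897 = 0.5575 ≈ 0.56
d₂ = 0.5575 − 0.1897 = 0.3678 ≈ 0.37
Pr(exercise) under Q = N(d₂) = 0.6443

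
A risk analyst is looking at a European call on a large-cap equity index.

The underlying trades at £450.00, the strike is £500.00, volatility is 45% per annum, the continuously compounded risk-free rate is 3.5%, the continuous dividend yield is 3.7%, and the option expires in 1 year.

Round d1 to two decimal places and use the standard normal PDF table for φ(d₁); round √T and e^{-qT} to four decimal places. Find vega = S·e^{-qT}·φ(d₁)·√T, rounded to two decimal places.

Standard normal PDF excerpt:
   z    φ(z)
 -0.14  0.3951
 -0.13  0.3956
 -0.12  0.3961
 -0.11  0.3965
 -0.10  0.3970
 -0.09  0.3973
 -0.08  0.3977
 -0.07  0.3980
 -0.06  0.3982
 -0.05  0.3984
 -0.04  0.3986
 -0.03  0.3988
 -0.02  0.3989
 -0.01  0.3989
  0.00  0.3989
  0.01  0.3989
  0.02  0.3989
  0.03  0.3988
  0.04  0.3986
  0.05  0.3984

172.99

T = 1;  σ√T = 0.4500
d₁ = [ln(450/500) + (0.035 − 0.037 + ½·0.45²)·1] / (σ√T) = (-0.1054 + 0.0993) / 0.4500 = -0.0136 → -0.01
√T = √1 = 1.0000
φ(d₁) = φ(-0.01) = 0.3989
e^(−qT) = e^(−0.037·1) = 0.9637
vega = S·e^(−qT)·φ(d₁)·√T = 450·0.9637·0.3989·1.0000 = 172.9890
(Call and put vega coincide under Black-Scholes.)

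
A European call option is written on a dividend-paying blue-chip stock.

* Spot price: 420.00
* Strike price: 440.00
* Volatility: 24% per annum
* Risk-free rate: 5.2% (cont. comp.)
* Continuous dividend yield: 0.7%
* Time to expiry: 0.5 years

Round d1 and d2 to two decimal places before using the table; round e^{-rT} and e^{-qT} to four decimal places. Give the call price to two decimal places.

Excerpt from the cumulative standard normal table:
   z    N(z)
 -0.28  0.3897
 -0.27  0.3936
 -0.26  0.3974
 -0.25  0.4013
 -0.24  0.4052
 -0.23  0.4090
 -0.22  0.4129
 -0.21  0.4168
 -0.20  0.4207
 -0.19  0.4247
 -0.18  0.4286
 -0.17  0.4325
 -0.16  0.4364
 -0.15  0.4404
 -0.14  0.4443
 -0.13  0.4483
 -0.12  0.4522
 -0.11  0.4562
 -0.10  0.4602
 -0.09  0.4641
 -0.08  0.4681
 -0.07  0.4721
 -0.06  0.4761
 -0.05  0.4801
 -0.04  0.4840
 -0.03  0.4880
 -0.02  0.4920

23.93

T = 0.5;  σ√T = 0.1697
ln(S/K) + (r − q + σ²/2)T = ln(420/440) + (0.052 − 0.007 + 0.24²/2)·0.5 = -0.0465 + 0.0369 = -0.0096
d₁ = -0.0096 / 0.1697 = -0.0567 ≈ -0.06
d₂ = d₁ − σ√T = -0.0567 − 0.1697 = -0.2264 ≈ -0.23
e^(−qT) = e^(−0.007·0.5) = 0.9965;  e^(−rT) = e^(−0.052·0.5) = 0.9743
C = 420·0.9965·N(-0.06) − 440·0.9743·N(-0.23) = 420·0.9965·0.4761 − 440·0.9743·0.4090 = 199.2621 − 175.3350 = 23.9271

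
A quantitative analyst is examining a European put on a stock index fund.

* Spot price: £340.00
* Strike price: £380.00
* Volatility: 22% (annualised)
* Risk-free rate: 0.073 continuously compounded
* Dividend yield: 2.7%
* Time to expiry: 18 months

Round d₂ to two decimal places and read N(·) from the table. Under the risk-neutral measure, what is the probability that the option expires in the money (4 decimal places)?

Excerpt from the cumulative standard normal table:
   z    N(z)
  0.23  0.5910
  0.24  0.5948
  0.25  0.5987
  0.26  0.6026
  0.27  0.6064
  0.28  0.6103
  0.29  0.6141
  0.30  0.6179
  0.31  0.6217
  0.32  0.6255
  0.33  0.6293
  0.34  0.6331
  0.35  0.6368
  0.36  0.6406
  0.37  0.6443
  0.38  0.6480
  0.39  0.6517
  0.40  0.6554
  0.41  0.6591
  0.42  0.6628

σ√T = 0.22 × 1.2247 = 0.2694
d₁ = [ln(340/380) + (0.073 − 0.027 + ½·0.22²)·1.5] / (σ√T) = (-0.1112 + 0.1053) / 0.2694 = -0.0220 ≈ -0.02
d₂ = -0.0220 − 0.2694 = -0.2914 ≈ -0.29
Risk-neutral Pr[S_T < K] = N(−d₂) = N(0.29) = 0.6141

0.6141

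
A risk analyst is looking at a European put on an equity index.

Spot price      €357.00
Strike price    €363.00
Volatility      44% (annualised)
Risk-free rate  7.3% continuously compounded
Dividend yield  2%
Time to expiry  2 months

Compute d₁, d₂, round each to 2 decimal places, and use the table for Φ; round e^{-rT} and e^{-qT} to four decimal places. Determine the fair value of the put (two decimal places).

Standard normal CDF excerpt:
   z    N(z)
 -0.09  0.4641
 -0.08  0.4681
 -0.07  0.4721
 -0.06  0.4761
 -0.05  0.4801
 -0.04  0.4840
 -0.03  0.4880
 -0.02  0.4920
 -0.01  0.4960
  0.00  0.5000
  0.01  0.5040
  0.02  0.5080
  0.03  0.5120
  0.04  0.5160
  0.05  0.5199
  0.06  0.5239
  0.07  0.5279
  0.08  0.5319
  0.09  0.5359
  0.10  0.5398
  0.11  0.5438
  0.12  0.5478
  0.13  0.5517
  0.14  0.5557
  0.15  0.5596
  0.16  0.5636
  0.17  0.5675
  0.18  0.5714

σ√T = 0.44 × 0.4082 = 0.1796
d₁ = [ln(357/363) + (0.073 − 0.02 + ½·0.44²)·0.1667] / (σ√T) = (-0.0167 + 0.0250) / 0.1796 = 0.0462 which rounds to 0.05
d₂ = 0.0462 − 0.1796 = -0.1334 which rounds to -0.13
exp(−qT) = exp(−0.02·0.1667) = 0.9967;  exp(−rT) = exp(−0.073·0.1667) = 0.9879
N(−d₂) = N(0.13) = 0.5517;  N(−d₁) = N(-0.05) = 0.4801
P = 363·0.9879·0.5517 − 357·0.9967·0.4801 = 197.8439 − 170.8301 = 27.0138

€27.01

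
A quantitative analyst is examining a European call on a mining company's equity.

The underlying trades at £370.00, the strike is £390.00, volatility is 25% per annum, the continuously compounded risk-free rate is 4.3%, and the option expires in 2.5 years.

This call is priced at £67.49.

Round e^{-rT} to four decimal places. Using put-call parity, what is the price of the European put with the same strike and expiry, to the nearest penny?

£47.75

exp(−rT) = exp(−0.043·2.5) = 0.8981
Put-call parity: C − P = S − K·e^(−rT) = 370 − 390·0.8981 = 370 − 350.2590 = 19.7410
P = C − (C − P) = 67.49 − (19.7410) = 47.7490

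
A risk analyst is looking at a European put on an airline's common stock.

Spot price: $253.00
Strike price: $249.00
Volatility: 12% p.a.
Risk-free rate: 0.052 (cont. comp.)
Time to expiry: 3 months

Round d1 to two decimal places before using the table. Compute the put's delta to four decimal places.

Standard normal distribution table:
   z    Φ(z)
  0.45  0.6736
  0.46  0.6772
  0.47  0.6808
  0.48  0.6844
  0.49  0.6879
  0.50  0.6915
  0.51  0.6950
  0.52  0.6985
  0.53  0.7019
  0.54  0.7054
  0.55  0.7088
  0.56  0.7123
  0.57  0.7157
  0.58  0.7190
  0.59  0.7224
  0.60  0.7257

-0.3050

σ√T = 0.12·√0.25 = 0.0600
d₁ = [ln(253/249) + (0.052 + 0.12²/2)·0.25] / 0.0600 = [0.0159 + 0.0148] / 0.0600 = 0.5123 which rounds to 0.51
N(d₁) = N(0.51) = 0.6950
Δ_put = N(d₁) − 1 = 0.6950 − 1 = -0.3050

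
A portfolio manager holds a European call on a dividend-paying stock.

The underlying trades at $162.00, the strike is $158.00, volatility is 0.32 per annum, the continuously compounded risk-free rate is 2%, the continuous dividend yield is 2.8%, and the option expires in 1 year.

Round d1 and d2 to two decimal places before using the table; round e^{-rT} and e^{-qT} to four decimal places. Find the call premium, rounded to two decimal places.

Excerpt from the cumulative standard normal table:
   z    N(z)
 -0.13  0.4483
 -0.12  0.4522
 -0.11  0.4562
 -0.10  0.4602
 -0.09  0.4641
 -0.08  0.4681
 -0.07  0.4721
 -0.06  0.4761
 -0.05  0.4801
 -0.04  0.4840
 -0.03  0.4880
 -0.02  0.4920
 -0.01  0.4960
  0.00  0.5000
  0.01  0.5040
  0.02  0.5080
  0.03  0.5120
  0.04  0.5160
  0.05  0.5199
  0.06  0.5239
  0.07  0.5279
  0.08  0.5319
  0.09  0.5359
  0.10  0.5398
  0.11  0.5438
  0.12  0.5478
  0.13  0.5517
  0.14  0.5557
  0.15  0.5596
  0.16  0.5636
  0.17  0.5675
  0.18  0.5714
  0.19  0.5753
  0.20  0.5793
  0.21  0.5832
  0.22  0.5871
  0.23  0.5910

σ√T = 0.32·√1 = 0.3200
d₁ = [ln(162/158) + (0.02 − 0.028 + 0.32²/2)·1] / 0.3200 = [0.0250 + 0.0432] / 0.3200 = 0.2131 ≈ 0.21
d₂ = d₁ − σ√T = 0.2131 − 0.3200 = -0.1069 ≈ -0.11
e^(−qT) = e^(−0.028·1) = 0.9724;  e^(−rT) = e^(−0.02·1) = 0.9802
N(d₁) = N(0.21) = 0.5832;  N(d₂) = N(-0.11) = 0.4562
C = 162·0.9724·0.5832 − 158·0.9802·0.4562 = 91.8708 − 70.6524 = 21.2184

$21.22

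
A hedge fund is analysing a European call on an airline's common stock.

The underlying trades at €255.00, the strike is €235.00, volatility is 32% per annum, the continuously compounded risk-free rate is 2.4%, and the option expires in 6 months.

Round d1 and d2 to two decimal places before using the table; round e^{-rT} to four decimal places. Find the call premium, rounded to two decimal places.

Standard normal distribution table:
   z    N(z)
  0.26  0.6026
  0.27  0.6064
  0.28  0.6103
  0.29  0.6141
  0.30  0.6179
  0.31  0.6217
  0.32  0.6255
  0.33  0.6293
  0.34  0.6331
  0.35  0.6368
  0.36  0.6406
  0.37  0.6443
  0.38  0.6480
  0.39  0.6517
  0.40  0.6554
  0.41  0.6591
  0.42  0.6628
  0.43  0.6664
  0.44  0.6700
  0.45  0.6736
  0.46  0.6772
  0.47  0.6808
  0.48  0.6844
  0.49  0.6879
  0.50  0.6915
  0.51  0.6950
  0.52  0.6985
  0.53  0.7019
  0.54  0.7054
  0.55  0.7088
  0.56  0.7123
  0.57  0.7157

σ√T = 0.32 × 0.7071 = 0.2263
ln(S/K) + (r + σ²/2)T = ln(255/235) + (0.024 + 0.32²/2)·0.5 = 0.0817 + 0.0376 = 0.1193
d₁ = 0.1193 / 0.2263 = 0.5271 which rounds to 0.53
d₂ = d₁ − σ√T = 0.5271 − 0.2263 = 0.3009 which rounds to 0.30
exp(−rT) = exp(−0.024·0.5) = 0.9881
C = 255·N(0.53) − 235·0.9881·N(0.30) = 255·0.7019 − 235·0.9881·0.6179 = 178.9845 − 143.4785 = 35.5060

€35.51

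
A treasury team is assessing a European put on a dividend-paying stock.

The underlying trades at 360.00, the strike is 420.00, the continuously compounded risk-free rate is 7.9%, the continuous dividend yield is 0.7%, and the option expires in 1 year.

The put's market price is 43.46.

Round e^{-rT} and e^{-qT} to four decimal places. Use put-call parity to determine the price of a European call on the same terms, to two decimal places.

exp(−qT) = exp(−0.007·1) = 0.9930;  exp(−rT) = exp(−0.079·1) = 0.9240
Put-call parity: C − P = S·e^(−qT) − K·e^(−rT) = 360·0.9930 − 420·0.9240 = 357.4800 − 388.0800 = -30.6000
C = P + (C − P) = 43.46 + (-30.6000) = 12.8600

12.86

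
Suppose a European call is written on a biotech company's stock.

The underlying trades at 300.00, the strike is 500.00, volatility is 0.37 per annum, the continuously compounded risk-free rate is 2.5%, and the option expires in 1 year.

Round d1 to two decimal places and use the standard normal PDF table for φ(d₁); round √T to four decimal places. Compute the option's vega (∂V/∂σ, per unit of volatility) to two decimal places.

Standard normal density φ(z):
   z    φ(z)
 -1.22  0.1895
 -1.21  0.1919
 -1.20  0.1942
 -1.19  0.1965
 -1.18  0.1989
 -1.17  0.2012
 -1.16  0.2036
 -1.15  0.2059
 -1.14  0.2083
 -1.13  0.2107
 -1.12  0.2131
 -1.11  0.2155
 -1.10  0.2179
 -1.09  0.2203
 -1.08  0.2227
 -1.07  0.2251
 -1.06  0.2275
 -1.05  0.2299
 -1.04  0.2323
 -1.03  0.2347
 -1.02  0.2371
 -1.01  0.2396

63.21

σ√T = 0.37 × 1.0000 = 0.3700
d₁ = [ln(300/500) + (0.025 + 0.37²/2)·1] / 0.3700 = [-0.5108 + 0.0935] / 0.3700 = -1.1280 which rounds to -1.13
√T = √1 = 1.0000
φ(d₁) = φ(-1.13) = 0.2107
vega = S·φ(d₁)·√T = 300·0.2107·1.0000 = 63.2100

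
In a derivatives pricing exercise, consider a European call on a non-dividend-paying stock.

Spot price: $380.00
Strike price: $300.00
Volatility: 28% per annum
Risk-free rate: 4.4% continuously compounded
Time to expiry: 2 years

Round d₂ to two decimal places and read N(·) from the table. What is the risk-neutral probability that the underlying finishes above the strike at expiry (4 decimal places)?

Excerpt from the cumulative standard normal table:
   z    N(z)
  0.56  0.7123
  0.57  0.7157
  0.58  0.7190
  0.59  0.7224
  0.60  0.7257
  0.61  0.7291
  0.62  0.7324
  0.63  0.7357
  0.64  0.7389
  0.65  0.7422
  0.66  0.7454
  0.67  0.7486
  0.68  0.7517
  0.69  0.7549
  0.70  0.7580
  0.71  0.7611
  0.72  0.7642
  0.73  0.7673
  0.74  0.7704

T = 2;  σ√T = 0.3960
d₁ = [ln(380/300) + (0.044 + 0.28²/2)·2] / 0.3960 = [0.2364 + 0.1664] / 0.3960 = 1.0172 → 1.02
d₂ = d₁ − σ√T = 1.0172 − 0.3960 = 0.6212 → 0.62
Risk-neutral Pr[S_T > K] = N(d₂) = N(0.62) = 0.7324

0.7324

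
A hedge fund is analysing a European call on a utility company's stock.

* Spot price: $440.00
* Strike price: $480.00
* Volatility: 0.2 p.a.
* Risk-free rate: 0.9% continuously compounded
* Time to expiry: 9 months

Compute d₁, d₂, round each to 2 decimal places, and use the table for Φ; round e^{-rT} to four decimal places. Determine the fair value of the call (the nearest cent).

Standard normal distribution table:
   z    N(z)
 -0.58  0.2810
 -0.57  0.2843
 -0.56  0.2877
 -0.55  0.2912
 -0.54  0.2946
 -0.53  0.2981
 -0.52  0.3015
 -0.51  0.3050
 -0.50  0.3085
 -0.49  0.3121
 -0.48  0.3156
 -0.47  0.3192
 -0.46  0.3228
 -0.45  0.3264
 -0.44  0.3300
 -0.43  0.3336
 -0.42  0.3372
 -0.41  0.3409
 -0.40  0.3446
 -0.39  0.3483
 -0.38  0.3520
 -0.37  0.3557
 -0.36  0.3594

σ√T = 0.2·√0.75 = 0.1732
d₁ = [ln(440/480) + (0.009 + 0.2²/2)·0.75] / 0.1732 = [-0.0870 + 0.0218] / 0.1732 = -0.3768 → -0.38
d₂ = d₁ − σ√T = -0.3768 − 0.1732 = -0.5500 → -0.55
exp(−rT) = exp(−0.009·0.75) = 0.9933
C = 440·N(-0.38) − 480·0.9933·N(-0.55) = 440·0.3520 − 480·0.9933·0.2912 = 154.8800 − 138.8395 = 16.0405

$16.04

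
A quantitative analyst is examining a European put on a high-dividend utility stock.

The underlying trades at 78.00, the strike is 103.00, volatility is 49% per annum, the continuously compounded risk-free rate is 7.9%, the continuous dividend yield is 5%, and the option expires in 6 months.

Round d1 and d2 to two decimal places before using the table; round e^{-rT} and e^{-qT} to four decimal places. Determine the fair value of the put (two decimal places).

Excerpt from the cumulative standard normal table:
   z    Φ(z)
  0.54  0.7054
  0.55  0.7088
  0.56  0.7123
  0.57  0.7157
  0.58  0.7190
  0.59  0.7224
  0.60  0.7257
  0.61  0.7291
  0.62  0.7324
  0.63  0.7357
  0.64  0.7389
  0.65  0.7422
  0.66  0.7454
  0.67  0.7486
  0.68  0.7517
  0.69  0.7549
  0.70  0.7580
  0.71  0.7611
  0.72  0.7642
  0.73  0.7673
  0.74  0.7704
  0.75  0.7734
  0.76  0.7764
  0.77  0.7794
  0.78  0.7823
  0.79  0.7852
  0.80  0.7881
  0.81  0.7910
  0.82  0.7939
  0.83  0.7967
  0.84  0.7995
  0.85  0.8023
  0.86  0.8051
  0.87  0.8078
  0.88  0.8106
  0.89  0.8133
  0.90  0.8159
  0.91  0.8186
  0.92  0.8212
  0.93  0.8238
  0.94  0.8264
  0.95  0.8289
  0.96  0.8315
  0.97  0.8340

26.61

σ√T = 0.49·√0.5 = 0.3465
d₁ = [ln(78/103) + (0.079 − 0.05 + 0.49²/2)·0.5] / 0.3465 = [-0.2780 + 0.0745] / 0.3465 = -0.5873 ≈ -0.59
d₂ = d₁ − σ√T = -0.5873 − 0.3465 = -0.9338 ≈ -0.93
e^(−qT) = e^(−0.05·0.5) = 0.9753;  e^(−rT) = e^(−0.079·0.5) = 0.9613
N(−d₂) = N(0.93) = 0.8238;  N(−d₁) = N(0.59) = 0.7224
P = 103·0.9613·0.8238 − 78·0.9753·0.7224 = 81.5677 − 54.9554 = 26.6122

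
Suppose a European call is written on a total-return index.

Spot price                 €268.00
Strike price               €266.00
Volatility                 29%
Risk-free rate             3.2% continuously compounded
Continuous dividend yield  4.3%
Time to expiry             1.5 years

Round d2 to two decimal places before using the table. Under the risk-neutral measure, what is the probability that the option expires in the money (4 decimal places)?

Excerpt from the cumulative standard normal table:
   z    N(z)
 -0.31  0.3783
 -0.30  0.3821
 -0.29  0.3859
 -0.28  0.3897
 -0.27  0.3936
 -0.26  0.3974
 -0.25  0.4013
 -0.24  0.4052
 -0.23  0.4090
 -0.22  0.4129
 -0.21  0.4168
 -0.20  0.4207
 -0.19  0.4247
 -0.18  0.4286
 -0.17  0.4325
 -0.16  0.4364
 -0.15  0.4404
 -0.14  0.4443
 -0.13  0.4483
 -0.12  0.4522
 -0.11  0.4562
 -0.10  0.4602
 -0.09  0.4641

σ√T = 0.29·√1.5 = 0.3552
d₁ = [ln(268/266) + (0.032 − 0.043 + ½·0.29²)·1.5] / (σ√T) = (0.0075 + 0.0466) / 0.3552 = 0.1522 ≈ 0.15
d₂ = 0.1522 − 0.3552 = -0.2030 ≈ -0.20
Pr(exercise) under Q = N(d₂) = 0.4207

0.4207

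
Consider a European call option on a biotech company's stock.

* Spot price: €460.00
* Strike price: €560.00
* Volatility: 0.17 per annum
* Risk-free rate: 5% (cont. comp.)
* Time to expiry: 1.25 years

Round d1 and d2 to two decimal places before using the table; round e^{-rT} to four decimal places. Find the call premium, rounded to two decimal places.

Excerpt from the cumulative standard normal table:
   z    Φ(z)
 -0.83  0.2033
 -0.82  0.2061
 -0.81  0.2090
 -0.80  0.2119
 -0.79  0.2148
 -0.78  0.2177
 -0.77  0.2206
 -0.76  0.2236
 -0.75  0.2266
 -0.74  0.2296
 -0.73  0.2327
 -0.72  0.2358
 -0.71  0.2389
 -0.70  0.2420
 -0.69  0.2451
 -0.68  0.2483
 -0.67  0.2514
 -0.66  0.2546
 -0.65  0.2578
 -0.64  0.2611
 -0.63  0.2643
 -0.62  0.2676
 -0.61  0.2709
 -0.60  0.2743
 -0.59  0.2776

€13.14

σ√T = 0.17·√1.25 = 0.1901
d₁ = [ln(460/560) + (0.05 + ½·0.17²)·1.25] / (σ√T) = (-0.1967 + 0.0806) / 0.1901 = -0.6111 ≈ -0.61
d₂ = -0.6111 − 0.1901 = -0.8012 ≈ -0.80
exp(−rT) = exp(−0.05·1.25) = 0.9394
C = 460·N(-0.61) − 560·0.9394·N(-0.80) = 460·0.2709 − 560·0.9394·0.2119 = 124.6140 − 111.4730 = 13.1410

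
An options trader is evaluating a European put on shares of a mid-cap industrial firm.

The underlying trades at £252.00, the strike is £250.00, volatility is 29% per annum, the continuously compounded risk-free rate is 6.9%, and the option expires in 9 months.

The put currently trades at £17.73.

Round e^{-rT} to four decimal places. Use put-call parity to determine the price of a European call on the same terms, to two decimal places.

£32.33

e^(−rT) = e^(−0.069·0.75) = 0.9496
Put-call parity: C − P = S − K·e^(−rT) = 252 − 250·0.9496 = 252 − 237.4000 = 14.6000
C = P + (C − P) = 17.73 + (14.6000) = 32.3300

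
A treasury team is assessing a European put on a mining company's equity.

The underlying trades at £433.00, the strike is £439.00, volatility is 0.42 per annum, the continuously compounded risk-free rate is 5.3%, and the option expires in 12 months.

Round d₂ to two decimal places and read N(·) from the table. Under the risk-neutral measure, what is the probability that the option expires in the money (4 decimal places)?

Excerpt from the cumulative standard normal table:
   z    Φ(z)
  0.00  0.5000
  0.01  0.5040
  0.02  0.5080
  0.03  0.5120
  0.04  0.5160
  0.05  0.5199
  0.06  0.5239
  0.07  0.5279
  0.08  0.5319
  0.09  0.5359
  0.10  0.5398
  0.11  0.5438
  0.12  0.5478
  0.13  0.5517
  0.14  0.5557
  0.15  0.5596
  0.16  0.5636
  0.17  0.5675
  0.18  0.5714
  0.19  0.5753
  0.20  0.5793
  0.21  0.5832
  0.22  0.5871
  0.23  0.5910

σ√T = 0.42·√1 = 0.4200
ln(S/K) + (r + σ²/2)T = ln(433/439) + (0.053 + 0.42²/2)·1 = -0.0138 + 0.1412 = 0.1274
d₁ = 0.1274 / 0.4200 = 0.3034 ⇒ 0.30
d₂ = d₁ − σ√T = 0.3034 − 0.4200 = -0.1166 ⇒ -0.12
Pr(exercise) under Q = N(−d₂) = N(0.12) = 0.5478

0.5478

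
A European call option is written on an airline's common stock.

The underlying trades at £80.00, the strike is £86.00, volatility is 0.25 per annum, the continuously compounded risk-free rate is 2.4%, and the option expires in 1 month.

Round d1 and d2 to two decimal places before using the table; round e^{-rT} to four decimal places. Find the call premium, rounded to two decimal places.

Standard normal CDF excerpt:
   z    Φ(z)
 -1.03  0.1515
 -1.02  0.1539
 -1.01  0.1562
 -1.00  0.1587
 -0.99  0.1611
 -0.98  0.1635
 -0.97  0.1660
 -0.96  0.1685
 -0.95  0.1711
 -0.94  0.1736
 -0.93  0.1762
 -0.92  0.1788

σ√T = 0.25·√0.08333 = 0.0722
d₁ = [ln(80/86) + (0.024 + ½·0.25²)·0.08333] / (σ√T) = (-0.0723 + 0.0046) / 0.0722 = -0.9383 ⇒ -0.94
d₂ = -0.9383 − 0.0722 = -1.0105 ⇒ -1.01
e^(−rT) = e^(−0.024·0.08333) = 0.9980
C = 80·N(-0.94) − 86·0.9980·N(-1.01) = 80·0.1736 − 86·0.9980·0.1562 = 13.8880 − 13.4063 = 0.4817

£0.48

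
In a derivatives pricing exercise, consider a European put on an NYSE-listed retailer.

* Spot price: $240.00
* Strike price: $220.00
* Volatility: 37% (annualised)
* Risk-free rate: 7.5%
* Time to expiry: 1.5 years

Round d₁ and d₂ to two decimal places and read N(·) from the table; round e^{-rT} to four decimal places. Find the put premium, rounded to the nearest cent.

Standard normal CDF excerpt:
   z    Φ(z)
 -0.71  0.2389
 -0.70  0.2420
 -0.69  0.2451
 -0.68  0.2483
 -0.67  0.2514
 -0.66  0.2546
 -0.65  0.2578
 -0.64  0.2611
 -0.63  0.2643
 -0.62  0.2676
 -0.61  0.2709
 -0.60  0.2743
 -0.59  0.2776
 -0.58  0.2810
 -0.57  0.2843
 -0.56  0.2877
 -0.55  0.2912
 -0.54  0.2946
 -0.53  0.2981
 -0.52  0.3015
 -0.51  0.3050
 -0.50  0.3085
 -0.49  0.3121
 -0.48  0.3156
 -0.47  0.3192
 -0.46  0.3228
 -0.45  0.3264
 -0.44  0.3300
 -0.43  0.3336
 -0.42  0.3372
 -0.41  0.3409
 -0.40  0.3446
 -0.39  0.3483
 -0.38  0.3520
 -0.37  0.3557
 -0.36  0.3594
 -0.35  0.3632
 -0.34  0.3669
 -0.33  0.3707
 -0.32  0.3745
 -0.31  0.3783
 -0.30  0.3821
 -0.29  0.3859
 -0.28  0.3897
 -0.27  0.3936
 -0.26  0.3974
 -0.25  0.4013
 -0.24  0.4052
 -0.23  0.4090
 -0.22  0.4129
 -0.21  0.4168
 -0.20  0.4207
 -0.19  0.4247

$21.60

σ√T = 0.37·√1.5 = 0.4532
d₁ = [ln(240/220) + (0.075 + 0.37²/2)·1.5] / 0.4532 = [0.0870 + 0.2152] / 0.4532 = 0.6668 → 0.67
d₂ = d₁ − σ√T = 0.6668 − 0.4532 = 0.2137 → 0.21
exp(−rT) = exp(−0.075·1.5) = 0.8936
N(−d₂) = N(-0.21) = 0.4168;  N(−d₁) = N(-0.67) = 0.2514
P = 220·0.8936·0.4168 − 240·0.2514 = 81.9395 − 60.3360 = 21.6035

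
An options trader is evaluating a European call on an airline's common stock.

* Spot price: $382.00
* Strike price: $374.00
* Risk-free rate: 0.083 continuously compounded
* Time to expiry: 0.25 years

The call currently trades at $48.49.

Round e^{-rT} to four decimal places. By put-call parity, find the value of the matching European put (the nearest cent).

e^(−rT) = e^(−0.083·0.25) = 0.9795
Put-call parity: C − P = S − K·e^(−rT) = 382 − 374·0.9795 = 382 − 366.3330 = 15.6670
P = C − (C − P) = 48.49 − (15.6670) = 32.8230

$32.82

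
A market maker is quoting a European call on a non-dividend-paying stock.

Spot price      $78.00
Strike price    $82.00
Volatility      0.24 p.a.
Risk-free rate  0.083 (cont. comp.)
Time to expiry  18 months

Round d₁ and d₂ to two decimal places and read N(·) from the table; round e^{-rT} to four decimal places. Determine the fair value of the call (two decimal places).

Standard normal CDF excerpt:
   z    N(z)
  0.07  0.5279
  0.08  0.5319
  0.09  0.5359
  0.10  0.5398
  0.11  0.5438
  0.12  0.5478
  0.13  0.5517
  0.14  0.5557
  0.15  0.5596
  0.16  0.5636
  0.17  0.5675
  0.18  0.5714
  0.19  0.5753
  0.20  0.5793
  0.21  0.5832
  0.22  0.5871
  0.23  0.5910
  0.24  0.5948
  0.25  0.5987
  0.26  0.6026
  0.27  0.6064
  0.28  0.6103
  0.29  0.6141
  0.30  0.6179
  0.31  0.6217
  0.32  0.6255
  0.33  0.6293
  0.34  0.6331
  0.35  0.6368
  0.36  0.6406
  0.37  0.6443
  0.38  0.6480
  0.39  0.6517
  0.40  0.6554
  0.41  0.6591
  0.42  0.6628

σ√T = 0.24·√1.5 = 0.2939
d₁ = [ln(78/82) + (0.083 + 0.24²/2)·1.5] / 0.2939 = [-0.0500 + 0.1677] / 0.2939 = 0.4004 → 0.40
d₂ = d₁ − σ√T = 0.4004 − 0.2939 = 0.1064 → 0.11
e^(−rT) = e^(−0.083·1.5) = 0.8829
N(d₁) = N(0.40) = 0.6554;  N(d₂) = N(0.11) = 0.5438
C = 78·0.6554 − 82·0.8829·0.5438 = 51.1212 − 39.3699 = 11.7513

$11.75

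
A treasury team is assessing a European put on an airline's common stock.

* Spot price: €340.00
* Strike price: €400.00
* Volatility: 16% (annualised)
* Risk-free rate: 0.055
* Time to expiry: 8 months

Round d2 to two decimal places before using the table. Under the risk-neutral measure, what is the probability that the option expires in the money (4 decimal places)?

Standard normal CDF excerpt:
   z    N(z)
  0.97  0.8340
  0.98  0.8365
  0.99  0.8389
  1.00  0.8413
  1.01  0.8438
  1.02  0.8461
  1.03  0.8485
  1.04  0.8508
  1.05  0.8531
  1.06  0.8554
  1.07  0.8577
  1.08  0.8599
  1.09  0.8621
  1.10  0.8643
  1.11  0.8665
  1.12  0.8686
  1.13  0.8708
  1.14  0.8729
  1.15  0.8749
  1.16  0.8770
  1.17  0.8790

0.8485

T = 0.6667;  σ√T = 0.1306
d₁ = [ln(340/400) + (0.055 + 0.16²/2)·0.6667] / 0.1306 = [-0.1625 + 0.0452] / 0.1306 = -0.8980 which rounds to -0.90
d₂ = d₁ − σ√T = -0.8980 − 0.1306 = -1.0287 which rounds to -1.03
Risk-neutral Pr[S_T < K] = N(−d₂) = N(1.03) = 0.8485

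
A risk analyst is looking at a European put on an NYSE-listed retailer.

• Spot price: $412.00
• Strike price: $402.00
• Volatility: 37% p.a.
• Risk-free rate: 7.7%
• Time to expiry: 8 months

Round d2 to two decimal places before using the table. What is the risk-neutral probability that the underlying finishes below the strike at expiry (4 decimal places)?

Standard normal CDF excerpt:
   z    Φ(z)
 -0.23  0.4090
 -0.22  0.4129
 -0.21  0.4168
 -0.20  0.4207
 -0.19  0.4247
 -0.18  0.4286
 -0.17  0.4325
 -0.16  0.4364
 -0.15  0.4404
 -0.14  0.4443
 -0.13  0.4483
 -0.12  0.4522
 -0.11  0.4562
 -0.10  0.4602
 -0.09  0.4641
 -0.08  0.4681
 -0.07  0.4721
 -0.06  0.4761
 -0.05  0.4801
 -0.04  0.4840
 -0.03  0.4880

0.4602

σ√T = 0.37·√0.6667 = 0.3021
d₁ = [ln(412/402) + (0.077 + 0.37²/2)·0.6667] / 0.3021 = [0.0246 + 0.0970] / 0.3021 = 0.4023 → 0.40
d₂ = d₁ − σ√T = 0.4023 − 0.3021 = 0.1002 → 0.10
Pr(exercise) under Q = N(−d₂) = N(-0.10) = 0.4602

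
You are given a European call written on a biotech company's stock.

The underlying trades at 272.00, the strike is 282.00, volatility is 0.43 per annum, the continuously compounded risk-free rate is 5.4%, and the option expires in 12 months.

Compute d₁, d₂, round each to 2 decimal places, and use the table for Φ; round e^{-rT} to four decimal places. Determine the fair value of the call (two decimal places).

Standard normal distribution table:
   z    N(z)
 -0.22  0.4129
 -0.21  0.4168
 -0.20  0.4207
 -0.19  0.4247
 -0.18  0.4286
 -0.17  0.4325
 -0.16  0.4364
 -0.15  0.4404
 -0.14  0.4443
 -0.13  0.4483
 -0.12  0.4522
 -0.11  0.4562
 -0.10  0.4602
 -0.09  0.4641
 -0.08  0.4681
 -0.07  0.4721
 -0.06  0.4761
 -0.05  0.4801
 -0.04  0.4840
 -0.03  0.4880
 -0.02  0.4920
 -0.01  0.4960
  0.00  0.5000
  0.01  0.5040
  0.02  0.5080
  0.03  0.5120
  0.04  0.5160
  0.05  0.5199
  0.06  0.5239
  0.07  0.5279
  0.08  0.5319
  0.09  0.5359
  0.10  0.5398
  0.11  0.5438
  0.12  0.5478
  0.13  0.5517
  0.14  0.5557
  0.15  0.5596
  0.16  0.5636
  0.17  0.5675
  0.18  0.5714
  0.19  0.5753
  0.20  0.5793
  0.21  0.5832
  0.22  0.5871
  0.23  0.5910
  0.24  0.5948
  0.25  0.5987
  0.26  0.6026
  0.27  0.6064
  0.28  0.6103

48.36

σ√T = 0.43·√1 = 0.4300
d₁ = [ln(272/282) + (0.054 + 0.43²/2)·1] / 0.4300 = [-0.0361 + 0.1464] / 0.4300 = 0.2566 → 0.26
d₂ = d₁ − σ√T = 0.2566 − 0.4300 = -0.1734 → -0.17
exp(−rT) = exp(−0.054·1) = 0.9474
C = 272·N(0.26) − 282·0.9474·N(-0.17) = 272·0.6026 − 282·0.9474·0.4325 = 163.9072 − 115.5496 = 48.3576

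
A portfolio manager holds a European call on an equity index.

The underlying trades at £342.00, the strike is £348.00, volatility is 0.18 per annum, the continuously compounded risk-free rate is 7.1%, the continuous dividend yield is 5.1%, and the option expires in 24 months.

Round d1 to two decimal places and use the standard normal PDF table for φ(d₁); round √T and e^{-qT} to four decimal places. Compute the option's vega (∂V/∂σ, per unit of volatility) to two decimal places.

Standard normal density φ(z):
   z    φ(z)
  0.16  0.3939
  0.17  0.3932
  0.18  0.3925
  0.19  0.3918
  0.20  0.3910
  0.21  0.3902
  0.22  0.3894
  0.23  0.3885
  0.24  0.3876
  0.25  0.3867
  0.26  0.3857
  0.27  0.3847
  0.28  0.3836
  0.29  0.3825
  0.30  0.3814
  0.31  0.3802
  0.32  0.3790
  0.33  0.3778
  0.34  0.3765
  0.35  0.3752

T = 2;  σ√T = 0.2546
d₁ = [ln(342/348) + (0.071 − 0.051 + 0.18²/2)·2] / 0.2546 = [-0.0174 + 0.0724] / 0.2546 = 0.2161 ≈ 0.22
√T = √2 = 1.4142
φ(d₁) = φ(0.22) = 0.3894
e^(−qT) = e^(−0.051·2) = 0.9030
vega = S·e^(−qT)·φ(d₁)·√T = 342·0.9030·0.3894·1.4142 = 170.0672

170.07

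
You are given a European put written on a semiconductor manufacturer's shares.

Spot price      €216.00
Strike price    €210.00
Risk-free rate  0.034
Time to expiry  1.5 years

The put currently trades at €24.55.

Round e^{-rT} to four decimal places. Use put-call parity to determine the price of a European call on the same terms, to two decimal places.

e^(−rT) = e^(−0.034·1.5) = 0.9503
Put-call parity: C − P = S − K·e^(−rT) = 216 − 210·0.9503 = 216 − 199.5630 = 16.4370
C = P + (C − P) = 24.55 + (16.4370) = 40.9870

€40.99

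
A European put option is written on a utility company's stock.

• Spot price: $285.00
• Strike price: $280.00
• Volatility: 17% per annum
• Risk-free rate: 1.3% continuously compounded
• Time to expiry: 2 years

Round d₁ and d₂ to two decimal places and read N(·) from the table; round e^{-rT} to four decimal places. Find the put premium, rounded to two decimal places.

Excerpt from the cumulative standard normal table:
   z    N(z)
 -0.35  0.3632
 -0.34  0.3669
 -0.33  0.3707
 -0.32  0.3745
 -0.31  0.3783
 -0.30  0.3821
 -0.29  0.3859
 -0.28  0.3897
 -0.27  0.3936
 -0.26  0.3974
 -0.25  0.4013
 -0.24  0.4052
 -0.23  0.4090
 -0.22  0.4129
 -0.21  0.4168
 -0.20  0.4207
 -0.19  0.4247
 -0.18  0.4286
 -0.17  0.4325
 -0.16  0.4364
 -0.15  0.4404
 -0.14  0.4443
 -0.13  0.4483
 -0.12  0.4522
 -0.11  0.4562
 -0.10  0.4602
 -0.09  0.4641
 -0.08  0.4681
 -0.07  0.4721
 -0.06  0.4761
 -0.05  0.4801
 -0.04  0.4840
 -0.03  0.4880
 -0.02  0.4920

$20.98

T = 2;  σ√T = 0.2404
d₁ = [ln(285/280) + (0.013 + 0.17²/2)·2] / 0.2404 = [0.0177 + 0.0549] / 0.2404 = 0.3020 which rounds to 0.30
d₂ = d₁ − σ√T = 0.3020 − 0.2404 = 0.0616 which rounds to 0.06
exp(−rT) = exp(−0.013·2) = 0.9743
N(−d₂) = N(-0.06) = 0.4761;  N(−d₁) = N(-0.30) = 0.3821
P = 280·0.9743·0.4761 − 285·0.3821 = 129.8820 − 108.8985 = 20.9835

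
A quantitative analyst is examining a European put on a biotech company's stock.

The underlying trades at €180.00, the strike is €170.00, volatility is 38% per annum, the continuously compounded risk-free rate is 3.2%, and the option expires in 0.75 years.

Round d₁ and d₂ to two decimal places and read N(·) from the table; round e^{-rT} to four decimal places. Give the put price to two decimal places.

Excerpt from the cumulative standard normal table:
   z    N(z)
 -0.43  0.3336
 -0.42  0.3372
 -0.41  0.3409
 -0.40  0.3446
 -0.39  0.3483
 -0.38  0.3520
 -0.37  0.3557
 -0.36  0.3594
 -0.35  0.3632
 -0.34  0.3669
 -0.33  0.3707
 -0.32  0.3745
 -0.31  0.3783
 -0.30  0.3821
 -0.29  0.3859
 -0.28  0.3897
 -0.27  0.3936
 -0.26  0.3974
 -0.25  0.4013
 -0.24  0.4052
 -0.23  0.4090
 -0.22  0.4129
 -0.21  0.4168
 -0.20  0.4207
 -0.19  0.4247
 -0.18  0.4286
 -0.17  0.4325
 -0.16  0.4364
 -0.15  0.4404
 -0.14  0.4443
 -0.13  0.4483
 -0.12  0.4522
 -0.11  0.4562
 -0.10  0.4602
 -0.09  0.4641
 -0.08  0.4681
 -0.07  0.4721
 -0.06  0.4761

σ√T = 0.38·√0.75 = 0.3291
d₁ = [ln(180/170) + (0.032 + ½·0.38²)·0.75] / (σ√T) = (0.0572 + 0.0781) / 0.3291 = 0.4112 ⇒ 0.41
d₂ = 0.4112 − 0.3291 = 0.0821 ⇒ 0.08
exp(−rT) = exp(−0.032·0.75) = 0.9763
N(−d₂) = N(-0.08) = 0.4681;  N(−d₁) = N(-0.41) = 0.3409
P = 170·0.9763·0.4681 − 180·0.3409 = 77.6910 − 61.3620 = 16.3290

€16.33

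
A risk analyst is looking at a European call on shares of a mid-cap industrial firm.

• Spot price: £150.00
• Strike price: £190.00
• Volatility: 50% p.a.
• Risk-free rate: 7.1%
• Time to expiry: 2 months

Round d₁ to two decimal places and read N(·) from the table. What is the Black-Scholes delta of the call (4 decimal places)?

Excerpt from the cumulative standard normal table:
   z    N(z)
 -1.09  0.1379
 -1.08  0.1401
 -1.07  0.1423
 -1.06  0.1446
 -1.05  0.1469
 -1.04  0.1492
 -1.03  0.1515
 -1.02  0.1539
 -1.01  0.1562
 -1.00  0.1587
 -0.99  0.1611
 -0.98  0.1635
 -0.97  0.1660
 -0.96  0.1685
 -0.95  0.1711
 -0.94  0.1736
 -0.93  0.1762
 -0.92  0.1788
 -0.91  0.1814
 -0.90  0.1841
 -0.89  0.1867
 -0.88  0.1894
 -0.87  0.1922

σ√T = 0.5 × 0.4082 = 0.2041
ln(S/K) + (r + σ²/2)T = ln(150/190) + (0.071 + 0.5²/2)·0.1667 = -0.2364 + 0.0327 = -0.2037
d₁ = -0.2037 / 0.2041 = -0.9980 ⇒ -1.00
N(d₁) = N(-1.00) = 0.1587
Δ_call = N(d₁) = 0.1587

0.1587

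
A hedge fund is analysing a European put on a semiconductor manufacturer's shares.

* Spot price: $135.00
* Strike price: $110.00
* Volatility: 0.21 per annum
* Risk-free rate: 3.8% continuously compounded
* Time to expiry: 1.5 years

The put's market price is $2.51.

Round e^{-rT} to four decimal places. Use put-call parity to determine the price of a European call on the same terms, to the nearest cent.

exp(−rT) = exp(−0.038·1.5) = 0.9446
Put-call parity: C − P = S − K·e^(−rT) = 135 − 110·0.9446 = 135 − 103.9060 = 31.0940
C = P + (C − P) = 2.51 + (31.0940) = 33.6040

$33.60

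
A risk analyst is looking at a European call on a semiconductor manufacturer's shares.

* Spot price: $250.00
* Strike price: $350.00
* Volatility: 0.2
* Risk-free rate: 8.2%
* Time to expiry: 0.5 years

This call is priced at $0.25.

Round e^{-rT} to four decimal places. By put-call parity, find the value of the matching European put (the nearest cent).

e^(−rT) = e^(−0.082·0.5) = 0.9598
Put-call parity: C − P = S − K·e^(−rT) = 250 − 350·0.9598 = 250 − 335.9300 = -85.9300
P = C − (C − P) = 0.25 − (-85.9300) = 86.1800

$86.18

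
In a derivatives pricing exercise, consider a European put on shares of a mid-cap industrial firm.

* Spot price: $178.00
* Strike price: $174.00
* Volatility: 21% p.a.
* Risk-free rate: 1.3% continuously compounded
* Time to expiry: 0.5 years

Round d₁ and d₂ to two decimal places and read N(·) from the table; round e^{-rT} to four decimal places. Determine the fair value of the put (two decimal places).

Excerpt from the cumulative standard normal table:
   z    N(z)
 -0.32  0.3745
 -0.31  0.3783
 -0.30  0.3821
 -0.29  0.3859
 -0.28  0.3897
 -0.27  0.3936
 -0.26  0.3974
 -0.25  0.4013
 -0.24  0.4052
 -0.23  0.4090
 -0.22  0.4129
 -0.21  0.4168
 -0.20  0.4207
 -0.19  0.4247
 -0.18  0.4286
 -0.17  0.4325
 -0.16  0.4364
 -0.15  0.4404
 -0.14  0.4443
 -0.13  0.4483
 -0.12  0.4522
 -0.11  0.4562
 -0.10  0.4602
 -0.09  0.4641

σ√T = 0.21 × 0.7071 = 0.1485
d₁ = [ln(178/174) + (0.013 + 0.21²/2)·0.5] / 0.1485 = [0.0227 + 0.0175] / 0.1485 = 0.2711 → 0.27
d₂ = d₁ − σ√T = 0.2711 − 0.1485 = 0.1226 → 0.12
e^(−rT) = e^(−0.013·0.5) = 0.9935
P = 174·0.9935·N(-0.12) − 178·N(-0.27) = 174·0.9935·0.4522 − 178·0.3936 = 78.1714 − 70.0608 = 8.1106

$8.11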